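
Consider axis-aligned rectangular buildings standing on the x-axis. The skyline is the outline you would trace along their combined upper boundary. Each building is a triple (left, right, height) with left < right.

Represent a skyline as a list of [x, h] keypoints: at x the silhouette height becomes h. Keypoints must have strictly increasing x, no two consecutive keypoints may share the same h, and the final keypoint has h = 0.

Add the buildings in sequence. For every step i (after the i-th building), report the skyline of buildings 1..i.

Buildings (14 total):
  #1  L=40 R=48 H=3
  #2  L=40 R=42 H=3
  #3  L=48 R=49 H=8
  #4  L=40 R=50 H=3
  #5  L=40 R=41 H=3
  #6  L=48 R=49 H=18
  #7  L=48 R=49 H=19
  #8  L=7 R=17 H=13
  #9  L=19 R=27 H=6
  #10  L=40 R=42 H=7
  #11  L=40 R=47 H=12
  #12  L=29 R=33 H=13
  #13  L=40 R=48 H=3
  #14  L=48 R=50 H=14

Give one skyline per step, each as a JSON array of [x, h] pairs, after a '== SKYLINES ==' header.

== SKYLINES ==
[[40,3],[48,0]]
[[40,3],[48,0]]
[[40,3],[48,8],[49,0]]
[[40,3],[48,8],[49,3],[50,0]]
[[40,3],[48,8],[49,3],[50,0]]
[[40,3],[48,18],[49,3],[50,0]]
[[40,3],[48,19],[49,3],[50,0]]
[[7,13],[17,0],[40,3],[48,19],[49,3],[50,0]]
[[7,13],[17,0],[19,6],[27,0],[40,3],[48,19],[49,3],[50,0]]
[[7,13],[17,0],[19,6],[27,0],[40,7],[42,3],[48,19],[49,3],[50,0]]
[[7,13],[17,0],[19,6],[27,0],[40,12],[47,3],[48,19],[49,3],[50,0]]
[[7,13],[17,0],[19,6],[27,0],[29,13],[33,0],[40,12],[47,3],[48,19],[49,3],[50,0]]
[[7,13],[17,0],[19,6],[27,0],[29,13],[33,0],[40,12],[47,3],[48,19],[49,3],[50,0]]
[[7,13],[17,0],[19,6],[27,0],[29,13],[33,0],[40,12],[47,3],[48,19],[49,14],[50,0]]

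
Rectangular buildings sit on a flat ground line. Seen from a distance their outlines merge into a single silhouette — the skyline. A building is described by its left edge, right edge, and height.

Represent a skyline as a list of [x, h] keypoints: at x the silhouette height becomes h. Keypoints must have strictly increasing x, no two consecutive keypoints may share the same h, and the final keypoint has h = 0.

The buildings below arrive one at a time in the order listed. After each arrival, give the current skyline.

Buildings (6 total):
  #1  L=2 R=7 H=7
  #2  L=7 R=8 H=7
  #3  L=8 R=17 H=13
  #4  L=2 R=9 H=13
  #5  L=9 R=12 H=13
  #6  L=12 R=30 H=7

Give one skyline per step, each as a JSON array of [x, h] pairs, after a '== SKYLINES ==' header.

== SKYLINES ==
[[2,7],[7,0]]
[[2,7],[8,0]]
[[2,7],[8,13],[17,0]]
[[2,13],[17,0]]
[[2,13],[17,0]]
[[2,13],[17,7],[30,0]]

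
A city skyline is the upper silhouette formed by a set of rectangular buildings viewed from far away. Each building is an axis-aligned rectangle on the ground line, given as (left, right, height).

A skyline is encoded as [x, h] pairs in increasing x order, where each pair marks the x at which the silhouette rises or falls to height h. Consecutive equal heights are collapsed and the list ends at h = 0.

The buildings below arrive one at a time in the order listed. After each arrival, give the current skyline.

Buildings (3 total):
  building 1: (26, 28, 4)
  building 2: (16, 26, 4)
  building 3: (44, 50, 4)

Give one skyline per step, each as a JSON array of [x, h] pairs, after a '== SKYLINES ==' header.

== SKYLINES ==
[[26,4],[28,0]]
[[16,4],[28,0]]
[[16,4],[28,0],[44,4],[50,0]]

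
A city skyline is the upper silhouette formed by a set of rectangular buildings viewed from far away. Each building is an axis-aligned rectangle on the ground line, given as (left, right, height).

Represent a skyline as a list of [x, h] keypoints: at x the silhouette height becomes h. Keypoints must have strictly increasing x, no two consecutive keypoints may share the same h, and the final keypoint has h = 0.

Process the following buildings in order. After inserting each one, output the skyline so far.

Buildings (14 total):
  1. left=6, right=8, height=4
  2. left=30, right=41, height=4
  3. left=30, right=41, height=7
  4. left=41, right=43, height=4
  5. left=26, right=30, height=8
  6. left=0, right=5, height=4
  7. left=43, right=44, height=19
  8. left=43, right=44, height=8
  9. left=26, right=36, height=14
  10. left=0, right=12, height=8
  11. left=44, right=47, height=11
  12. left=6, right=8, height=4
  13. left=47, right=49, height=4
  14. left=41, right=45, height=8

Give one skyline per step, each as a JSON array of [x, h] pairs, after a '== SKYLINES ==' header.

== SKYLINES ==
[[6,4],[8,0]]
[[6,4],[8,0],[30,4],[41,0]]
[[6,4],[8,0],[30,7],[41,0]]
[[6,4],[8,0],[30,7],[41,4],[43,0]]
[[6,4],[8,0],[26,8],[30,7],[41,4],[43,0]]
[[0,4],[5,0],[6,4],[8,0],[26,8],[30,7],[41,4],[43,0]]
[[0,4],[5,0],[6,4],[8,0],[26,8],[30,7],[41,4],[43,19],[44,0]]
[[0,4],[5,0],[6,4],[8,0],[26,8],[30,7],[41,4],[43,19],[44,0]]
[[0,4],[5,0],[6,4],[8,0],[26,14],[36,7],[41,4],[43,19],[44,0]]
[[0,8],[12,0],[26,14],[36,7],[41,4],[43,19],[44,0]]
[[0,8],[12,0],[26,14],[36,7],[41,4],[43,19],[44,11],[47,0]]
[[0,8],[12,0],[26,14],[36,7],[41,4],[43,19],[44,11],[47,0]]
[[0,8],[12,0],[26,14],[36,7],[41,4],[43,19],[44,11],[47,4],[49,0]]
[[0,8],[12,0],[26,14],[36,7],[41,8],[43,19],[44,11],[47,4],[49,0]]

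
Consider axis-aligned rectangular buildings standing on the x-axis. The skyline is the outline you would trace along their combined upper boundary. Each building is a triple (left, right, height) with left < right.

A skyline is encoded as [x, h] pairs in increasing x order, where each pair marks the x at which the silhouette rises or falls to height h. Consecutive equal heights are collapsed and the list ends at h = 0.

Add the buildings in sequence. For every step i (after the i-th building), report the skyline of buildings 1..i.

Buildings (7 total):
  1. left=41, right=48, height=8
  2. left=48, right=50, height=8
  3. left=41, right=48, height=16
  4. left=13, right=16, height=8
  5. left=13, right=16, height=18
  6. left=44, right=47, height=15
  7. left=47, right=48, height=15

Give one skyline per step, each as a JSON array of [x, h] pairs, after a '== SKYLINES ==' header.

== SKYLINES ==
[[41,8],[48,0]]
[[41,8],[50,0]]
[[41,16],[48,8],[50,0]]
[[13,8],[16,0],[41,16],[48,8],[50,0]]
[[13,18],[16,0],[41,16],[48,8],[50,0]]
[[13,18],[16,0],[41,16],[48,8],[50,0]]
[[13,18],[16,0],[41,16],[48,8],[50,0]]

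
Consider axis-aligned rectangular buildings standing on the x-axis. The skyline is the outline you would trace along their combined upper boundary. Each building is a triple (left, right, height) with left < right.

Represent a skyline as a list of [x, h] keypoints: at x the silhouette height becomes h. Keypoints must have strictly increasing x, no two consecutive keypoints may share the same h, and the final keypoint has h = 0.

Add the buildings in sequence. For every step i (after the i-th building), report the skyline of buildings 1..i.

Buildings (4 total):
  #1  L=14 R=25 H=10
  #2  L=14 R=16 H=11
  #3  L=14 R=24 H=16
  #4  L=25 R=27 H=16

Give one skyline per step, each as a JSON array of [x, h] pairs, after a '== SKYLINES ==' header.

== SKYLINES ==
[[14,10],[25,0]]
[[14,11],[16,10],[25,0]]
[[14,16],[24,10],[25,0]]
[[14,16],[24,10],[25,16],[27,0]]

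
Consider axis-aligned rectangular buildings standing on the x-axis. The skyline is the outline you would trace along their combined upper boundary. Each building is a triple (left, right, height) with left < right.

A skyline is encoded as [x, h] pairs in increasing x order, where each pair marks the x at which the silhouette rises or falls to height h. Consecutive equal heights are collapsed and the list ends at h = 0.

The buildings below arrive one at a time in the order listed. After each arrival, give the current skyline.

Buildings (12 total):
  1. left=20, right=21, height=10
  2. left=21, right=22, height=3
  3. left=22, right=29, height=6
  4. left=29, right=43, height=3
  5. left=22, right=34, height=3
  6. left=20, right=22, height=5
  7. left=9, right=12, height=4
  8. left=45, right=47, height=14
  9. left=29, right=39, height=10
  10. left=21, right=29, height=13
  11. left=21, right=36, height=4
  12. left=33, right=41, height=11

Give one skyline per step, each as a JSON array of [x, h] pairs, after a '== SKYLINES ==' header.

== SKYLINES ==
[[20,10],[21,0]]
[[20,10],[21,3],[22,0]]
[[20,10],[21,3],[22,6],[29,0]]
[[20,10],[21,3],[22,6],[29,3],[43,0]]
[[20,10],[21,3],[22,6],[29,3],[43,0]]
[[20,10],[21,5],[22,6],[29,3],[43,0]]
[[9,4],[12,0],[20,10],[21,5],[22,6],[29,3],[43,0]]
[[9,4],[12,0],[20,10],[21,5],[22,6],[29,3],[43,0],[45,14],[47,0]]
[[9,4],[12,0],[20,10],[21,5],[22,6],[29,10],[39,3],[43,0],[45,14],[47,0]]
[[9,4],[12,0],[20,10],[21,13],[29,10],[39,3],[43,0],[45,14],[47,0]]
[[9,4],[12,0],[20,10],[21,13],[29,10],[39,3],[43,0],[45,14],[47,0]]
[[9,4],[12,0],[20,10],[21,13],[29,10],[33,11],[41,3],[43,0],[45,14],[47,0]]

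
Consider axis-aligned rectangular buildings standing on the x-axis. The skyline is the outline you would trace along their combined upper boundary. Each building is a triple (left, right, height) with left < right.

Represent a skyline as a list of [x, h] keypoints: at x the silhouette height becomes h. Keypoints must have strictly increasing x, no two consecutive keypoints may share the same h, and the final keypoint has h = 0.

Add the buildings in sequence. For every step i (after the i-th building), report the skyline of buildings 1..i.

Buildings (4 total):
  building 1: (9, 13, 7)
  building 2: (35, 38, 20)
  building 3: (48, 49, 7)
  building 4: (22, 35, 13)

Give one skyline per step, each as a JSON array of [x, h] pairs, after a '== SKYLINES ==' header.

== SKYLINES ==
[[9,7],[13,0]]
[[9,7],[13,0],[35,20],[38,0]]
[[9,7],[13,0],[35,20],[38,0],[48,7],[49,0]]
[[9,7],[13,0],[22,13],[35,20],[38,0],[48,7],[49,0]]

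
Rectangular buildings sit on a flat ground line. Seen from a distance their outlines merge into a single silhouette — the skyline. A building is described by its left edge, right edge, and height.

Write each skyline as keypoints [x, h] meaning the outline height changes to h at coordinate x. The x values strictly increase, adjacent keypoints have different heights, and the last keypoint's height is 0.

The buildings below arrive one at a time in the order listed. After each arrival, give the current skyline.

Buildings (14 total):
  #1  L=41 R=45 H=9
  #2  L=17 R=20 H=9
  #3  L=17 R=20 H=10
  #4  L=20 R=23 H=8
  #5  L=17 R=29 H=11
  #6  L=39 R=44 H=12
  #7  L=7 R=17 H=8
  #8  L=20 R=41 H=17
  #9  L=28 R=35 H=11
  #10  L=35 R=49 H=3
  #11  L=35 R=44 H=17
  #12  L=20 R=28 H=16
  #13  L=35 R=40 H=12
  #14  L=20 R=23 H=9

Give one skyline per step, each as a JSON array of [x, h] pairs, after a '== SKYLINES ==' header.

== SKYLINES ==
[[41,9],[45,0]]
[[17,9],[20,0],[41,9],[45,0]]
[[17,10],[20,0],[41,9],[45,0]]
[[17,10],[20,8],[23,0],[41,9],[45,0]]
[[17,11],[29,0],[41,9],[45,0]]
[[17,11],[29,0],[39,12],[44,9],[45,0]]
[[7,8],[17,11],[29,0],[39,12],[44,9],[45,0]]
[[7,8],[17,11],[20,17],[41,12],[44,9],[45,0]]
[[7,8],[17,11],[20,17],[41,12],[44,9],[45,0]]
[[7,8],[17,11],[20,17],[41,12],[44,9],[45,3],[49,0]]
[[7,8],[17,11],[20,17],[44,9],[45,3],[49,0]]
[[7,8],[17,11],[20,17],[44,9],[45,3],[49,0]]
[[7,8],[17,11],[20,17],[44,9],[45,3],[49,0]]
[[7,8],[17,11],[20,17],[44,9],[45,3],[49,0]]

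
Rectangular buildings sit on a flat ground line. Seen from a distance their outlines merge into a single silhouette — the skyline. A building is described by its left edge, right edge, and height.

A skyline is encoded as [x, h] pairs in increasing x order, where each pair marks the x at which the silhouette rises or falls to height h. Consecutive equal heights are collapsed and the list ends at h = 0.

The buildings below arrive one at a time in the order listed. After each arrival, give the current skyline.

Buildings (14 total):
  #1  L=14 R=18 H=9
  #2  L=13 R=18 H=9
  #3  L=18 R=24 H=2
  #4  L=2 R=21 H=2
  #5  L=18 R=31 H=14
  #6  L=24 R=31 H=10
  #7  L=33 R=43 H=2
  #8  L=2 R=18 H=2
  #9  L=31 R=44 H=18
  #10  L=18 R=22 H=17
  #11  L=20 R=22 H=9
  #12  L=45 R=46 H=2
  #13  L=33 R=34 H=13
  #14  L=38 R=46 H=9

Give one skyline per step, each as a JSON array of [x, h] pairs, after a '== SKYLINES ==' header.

== SKYLINES ==
[[14,9],[18,0]]
[[13,9],[18,0]]
[[13,9],[18,2],[24,0]]
[[2,2],[13,9],[18,2],[24,0]]
[[2,2],[13,9],[18,14],[31,0]]
[[2,2],[13,9],[18,14],[31,0]]
[[2,2],[13,9],[18,14],[31,0],[33,2],[43,0]]
[[2,2],[13,9],[18,14],[31,0],[33,2],[43,0]]
[[2,2],[13,9],[18,14],[31,18],[44,0]]
[[2,2],[13,9],[18,17],[22,14],[31,18],[44,0]]
[[2,2],[13,9],[18,17],[22,14],[31,18],[44,0]]
[[2,2],[13,9],[18,17],[22,14],[31,18],[44,0],[45,2],[46,0]]
[[2,2],[13,9],[18,17],[22,14],[31,18],[44,0],[45,2],[46,0]]
[[2,2],[13,9],[18,17],[22,14],[31,18],[44,9],[46,0]]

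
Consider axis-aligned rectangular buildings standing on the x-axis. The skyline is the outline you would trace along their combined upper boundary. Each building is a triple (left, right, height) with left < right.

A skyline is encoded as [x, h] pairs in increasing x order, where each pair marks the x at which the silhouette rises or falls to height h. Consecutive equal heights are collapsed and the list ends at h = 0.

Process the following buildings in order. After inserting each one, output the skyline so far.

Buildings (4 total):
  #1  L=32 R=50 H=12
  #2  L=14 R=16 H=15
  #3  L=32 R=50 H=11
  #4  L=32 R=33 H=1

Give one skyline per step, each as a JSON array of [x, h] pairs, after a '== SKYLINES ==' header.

== SKYLINES ==
[[32,12],[50,0]]
[[14,15],[16,0],[32,12],[50,0]]
[[14,15],[16,0],[32,12],[50,0]]
[[14,15],[16,0],[32,12],[50,0]]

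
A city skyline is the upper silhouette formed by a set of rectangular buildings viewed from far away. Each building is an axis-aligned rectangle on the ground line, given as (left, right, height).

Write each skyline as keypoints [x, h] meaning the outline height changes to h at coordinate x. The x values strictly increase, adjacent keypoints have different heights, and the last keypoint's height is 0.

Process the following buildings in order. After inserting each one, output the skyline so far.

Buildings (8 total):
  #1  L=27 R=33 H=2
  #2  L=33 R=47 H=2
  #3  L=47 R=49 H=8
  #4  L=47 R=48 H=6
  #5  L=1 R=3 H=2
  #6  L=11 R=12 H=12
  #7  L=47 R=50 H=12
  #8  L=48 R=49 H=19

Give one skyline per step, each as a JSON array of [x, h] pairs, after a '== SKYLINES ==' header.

== SKYLINES ==
[[27,2],[33,0]]
[[27,2],[47,0]]
[[27,2],[47,8],[49,0]]
[[27,2],[47,8],[49,0]]
[[1,2],[3,0],[27,2],[47,8],[49,0]]
[[1,2],[3,0],[11,12],[12,0],[27,2],[47,8],[49,0]]
[[1,2],[3,0],[11,12],[12,0],[27,2],[47,12],[50,0]]
[[1,2],[3,0],[11,12],[12,0],[27,2],[47,12],[48,19],[49,12],[50,0]]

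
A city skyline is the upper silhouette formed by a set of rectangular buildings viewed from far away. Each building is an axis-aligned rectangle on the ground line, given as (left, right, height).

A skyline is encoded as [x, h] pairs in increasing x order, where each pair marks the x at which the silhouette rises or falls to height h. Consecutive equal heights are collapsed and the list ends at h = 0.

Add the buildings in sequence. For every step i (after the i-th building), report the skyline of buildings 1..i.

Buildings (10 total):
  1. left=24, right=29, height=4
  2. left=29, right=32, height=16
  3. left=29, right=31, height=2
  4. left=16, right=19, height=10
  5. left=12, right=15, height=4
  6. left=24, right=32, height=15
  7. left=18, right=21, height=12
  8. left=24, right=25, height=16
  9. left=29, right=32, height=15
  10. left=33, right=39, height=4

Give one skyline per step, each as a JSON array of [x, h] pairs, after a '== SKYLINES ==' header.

== SKYLINES ==
[[24,4],[29,0]]
[[24,4],[29,16],[32,0]]
[[24,4],[29,16],[32,0]]
[[16,10],[19,0],[24,4],[29,16],[32,0]]
[[12,4],[15,0],[16,10],[19,0],[24,4],[29,16],[32,0]]
[[12,4],[15,0],[16,10],[19,0],[24,15],[29,16],[32,0]]
[[12,4],[15,0],[16,10],[18,12],[21,0],[24,15],[29,16],[32,0]]
[[12,4],[15,0],[16,10],[18,12],[21,0],[24,16],[25,15],[29,16],[32,0]]
[[12,4],[15,0],[16,10],[18,12],[21,0],[24,16],[25,15],[29,16],[32,0]]
[[12,4],[15,0],[16,10],[18,12],[21,0],[24,16],[25,15],[29,16],[32,0],[33,4],[39,0]]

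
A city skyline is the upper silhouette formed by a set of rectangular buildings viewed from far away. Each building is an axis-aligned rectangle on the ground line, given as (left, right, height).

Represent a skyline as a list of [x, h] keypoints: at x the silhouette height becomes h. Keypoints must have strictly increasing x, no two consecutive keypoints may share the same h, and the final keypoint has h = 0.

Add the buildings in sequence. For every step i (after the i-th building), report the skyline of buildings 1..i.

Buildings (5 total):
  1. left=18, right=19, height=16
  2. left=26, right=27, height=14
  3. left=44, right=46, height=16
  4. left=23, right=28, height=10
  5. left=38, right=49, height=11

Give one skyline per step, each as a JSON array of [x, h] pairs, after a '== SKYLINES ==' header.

== SKYLINES ==
[[18,16],[19,0]]
[[18,16],[19,0],[26,14],[27,0]]
[[18,16],[19,0],[26,14],[27,0],[44,16],[46,0]]
[[18,16],[19,0],[23,10],[26,14],[27,10],[28,0],[44,16],[46,0]]
[[18,16],[19,0],[23,10],[26,14],[27,10],[28,0],[38,11],[44,16],[46,11],[49,0]]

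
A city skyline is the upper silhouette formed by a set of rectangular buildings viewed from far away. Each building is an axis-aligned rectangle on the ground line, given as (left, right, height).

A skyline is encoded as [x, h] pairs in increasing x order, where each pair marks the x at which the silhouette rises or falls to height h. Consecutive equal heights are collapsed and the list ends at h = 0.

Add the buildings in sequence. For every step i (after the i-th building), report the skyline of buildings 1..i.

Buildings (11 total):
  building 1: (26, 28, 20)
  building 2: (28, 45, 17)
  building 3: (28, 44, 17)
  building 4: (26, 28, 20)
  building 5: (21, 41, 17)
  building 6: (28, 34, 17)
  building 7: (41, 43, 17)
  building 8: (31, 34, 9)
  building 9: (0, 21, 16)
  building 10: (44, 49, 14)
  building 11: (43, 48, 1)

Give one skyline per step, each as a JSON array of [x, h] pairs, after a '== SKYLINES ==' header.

== SKYLINES ==
[[26,20],[28,0]]
[[26,20],[28,17],[45,0]]
[[26,20],[28,17],[45,0]]
[[26,20],[28,17],[45,0]]
[[21,17],[26,20],[28,17],[45,0]]
[[21,17],[26,20],[28,17],[45,0]]
[[21,17],[26,20],[28,17],[45,0]]
[[21,17],[26,20],[28,17],[45,0]]
[[0,16],[21,17],[26,20],[28,17],[45,0]]
[[0,16],[21,17],[26,20],[28,17],[45,14],[49,0]]
[[0,16],[21,17],[26,20],[28,17],[45,14],[49,0]]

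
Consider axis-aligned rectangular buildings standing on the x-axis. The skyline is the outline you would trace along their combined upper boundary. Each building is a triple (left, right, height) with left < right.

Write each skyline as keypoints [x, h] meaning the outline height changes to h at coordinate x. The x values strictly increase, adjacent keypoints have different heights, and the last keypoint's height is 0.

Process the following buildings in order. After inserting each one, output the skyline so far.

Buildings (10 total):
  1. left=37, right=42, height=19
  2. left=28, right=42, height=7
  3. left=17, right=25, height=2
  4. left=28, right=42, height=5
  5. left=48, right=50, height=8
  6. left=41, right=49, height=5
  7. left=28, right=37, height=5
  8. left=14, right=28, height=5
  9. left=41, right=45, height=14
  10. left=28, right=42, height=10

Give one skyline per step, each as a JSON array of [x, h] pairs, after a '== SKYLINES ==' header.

== SKYLINES ==
[[37,19],[42,0]]
[[28,7],[37,19],[42,0]]
[[17,2],[25,0],[28,7],[37,19],[42,0]]
[[17,2],[25,0],[28,7],[37,19],[42,0]]
[[17,2],[25,0],[28,7],[37,19],[42,0],[48,8],[50,0]]
[[17,2],[25,0],[28,7],[37,19],[42,5],[48,8],[50,0]]
[[17,2],[25,0],[28,7],[37,19],[42,5],[48,8],[50,0]]
[[14,5],[28,7],[37,19],[42,5],[48,8],[50,0]]
[[14,5],[28,7],[37,19],[42,14],[45,5],[48,8],[50,0]]
[[14,5],[28,10],[37,19],[42,14],[45,5],[48,8],[50,0]]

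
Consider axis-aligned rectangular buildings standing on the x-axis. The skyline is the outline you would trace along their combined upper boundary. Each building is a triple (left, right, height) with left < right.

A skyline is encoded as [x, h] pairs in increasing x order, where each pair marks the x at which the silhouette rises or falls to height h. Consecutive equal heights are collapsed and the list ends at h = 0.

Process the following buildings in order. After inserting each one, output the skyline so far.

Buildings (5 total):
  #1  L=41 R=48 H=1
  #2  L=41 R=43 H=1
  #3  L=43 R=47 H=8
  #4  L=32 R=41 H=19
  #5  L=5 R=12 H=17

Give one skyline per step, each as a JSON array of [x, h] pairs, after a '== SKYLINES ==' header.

== SKYLINES ==
[[41,1],[48,0]]
[[41,1],[48,0]]
[[41,1],[43,8],[47,1],[48,0]]
[[32,19],[41,1],[43,8],[47,1],[48,0]]
[[5,17],[12,0],[32,19],[41,1],[43,8],[47,1],[48,0]]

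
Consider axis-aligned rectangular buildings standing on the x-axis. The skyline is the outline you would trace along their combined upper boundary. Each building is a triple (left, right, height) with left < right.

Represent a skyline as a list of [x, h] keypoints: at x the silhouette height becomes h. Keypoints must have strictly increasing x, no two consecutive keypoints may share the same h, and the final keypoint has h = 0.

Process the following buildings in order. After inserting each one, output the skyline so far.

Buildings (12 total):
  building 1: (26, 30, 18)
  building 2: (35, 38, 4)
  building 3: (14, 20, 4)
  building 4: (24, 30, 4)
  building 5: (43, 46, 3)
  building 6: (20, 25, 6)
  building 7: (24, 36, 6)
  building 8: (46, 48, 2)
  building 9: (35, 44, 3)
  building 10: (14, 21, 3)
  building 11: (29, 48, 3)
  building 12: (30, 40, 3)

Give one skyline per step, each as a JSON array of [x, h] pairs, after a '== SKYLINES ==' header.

== SKYLINES ==
[[26,18],[30,0]]
[[26,18],[30,0],[35,4],[38,0]]
[[14,4],[20,0],[26,18],[30,0],[35,4],[38,0]]
[[14,4],[20,0],[24,4],[26,18],[30,0],[35,4],[38,0]]
[[14,4],[20,0],[24,4],[26,18],[30,0],[35,4],[38,0],[43,3],[46,0]]
[[14,4],[20,6],[25,4],[26,18],[30,0],[35,4],[38,0],[43,3],[46,0]]
[[14,4],[20,6],[26,18],[30,6],[36,4],[38,0],[43,3],[46,0]]
[[14,4],[20,6],[26,18],[30,6],[36,4],[38,0],[43,3],[46,2],[48,0]]
[[14,4],[20,6],[26,18],[30,6],[36,4],[38,3],[46,2],[48,0]]
[[14,4],[20,6],[26,18],[30,6],[36,4],[38,3],[46,2],[48,0]]
[[14,4],[20,6],[26,18],[30,6],[36,4],[38,3],[48,0]]
[[14,4],[20,6],[26,18],[30,6],[36,4],[38,3],[48,0]]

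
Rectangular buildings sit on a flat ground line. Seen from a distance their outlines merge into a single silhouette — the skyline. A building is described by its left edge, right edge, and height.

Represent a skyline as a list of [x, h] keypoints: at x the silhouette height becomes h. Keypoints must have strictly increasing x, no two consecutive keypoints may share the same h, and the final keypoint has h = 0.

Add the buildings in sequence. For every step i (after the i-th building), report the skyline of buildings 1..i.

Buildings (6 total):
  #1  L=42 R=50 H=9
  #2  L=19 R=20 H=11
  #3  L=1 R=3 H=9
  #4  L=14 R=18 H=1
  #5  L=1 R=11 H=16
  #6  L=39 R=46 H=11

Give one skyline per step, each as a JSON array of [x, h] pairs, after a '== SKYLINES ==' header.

== SKYLINES ==
[[42,9],[50,0]]
[[19,11],[20,0],[42,9],[50,0]]
[[1,9],[3,0],[19,11],[20,0],[42,9],[50,0]]
[[1,9],[3,0],[14,1],[18,0],[19,11],[20,0],[42,9],[50,0]]
[[1,16],[11,0],[14,1],[18,0],[19,11],[20,0],[42,9],[50,0]]
[[1,16],[11,0],[14,1],[18,0],[19,11],[20,0],[39,11],[46,9],[50,0]]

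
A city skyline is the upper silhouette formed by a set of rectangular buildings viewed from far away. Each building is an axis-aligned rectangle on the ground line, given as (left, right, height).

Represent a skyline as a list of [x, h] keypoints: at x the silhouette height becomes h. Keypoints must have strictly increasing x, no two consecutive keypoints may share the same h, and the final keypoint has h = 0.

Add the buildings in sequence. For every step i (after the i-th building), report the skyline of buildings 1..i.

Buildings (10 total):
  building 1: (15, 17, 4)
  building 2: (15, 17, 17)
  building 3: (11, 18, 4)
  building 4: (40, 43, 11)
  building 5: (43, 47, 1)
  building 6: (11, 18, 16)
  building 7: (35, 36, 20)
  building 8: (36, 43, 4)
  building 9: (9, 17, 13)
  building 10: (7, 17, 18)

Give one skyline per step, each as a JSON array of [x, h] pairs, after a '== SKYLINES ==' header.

== SKYLINES ==
[[15,4],[17,0]]
[[15,17],[17,0]]
[[11,4],[15,17],[17,4],[18,0]]
[[11,4],[15,17],[17,4],[18,0],[40,11],[43,0]]
[[11,4],[15,17],[17,4],[18,0],[40,11],[43,1],[47,0]]
[[11,16],[15,17],[17,16],[18,0],[40,11],[43,1],[47,0]]
[[11,16],[15,17],[17,16],[18,0],[35,20],[36,0],[40,11],[43,1],[47,0]]
[[11,16],[15,17],[17,16],[18,0],[35,20],[36,4],[40,11],[43,1],[47,0]]
[[9,13],[11,16],[15,17],[17,16],[18,0],[35,20],[36,4],[40,11],[43,1],[47,0]]
[[7,18],[17,16],[18,0],[35,20],[36,4],[40,11],[43,1],[47,0]]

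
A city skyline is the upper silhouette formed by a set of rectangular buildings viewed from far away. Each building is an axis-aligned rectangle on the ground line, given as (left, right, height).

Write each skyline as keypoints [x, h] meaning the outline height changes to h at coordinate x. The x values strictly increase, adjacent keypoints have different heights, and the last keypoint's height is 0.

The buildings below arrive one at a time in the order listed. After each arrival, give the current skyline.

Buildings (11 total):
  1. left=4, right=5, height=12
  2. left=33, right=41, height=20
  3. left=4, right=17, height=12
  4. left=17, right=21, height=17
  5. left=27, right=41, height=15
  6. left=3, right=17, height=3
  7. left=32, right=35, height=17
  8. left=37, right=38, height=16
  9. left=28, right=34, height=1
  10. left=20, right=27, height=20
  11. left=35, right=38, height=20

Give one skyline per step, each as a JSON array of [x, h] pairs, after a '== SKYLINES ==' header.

== SKYLINES ==
[[4,12],[5,0]]
[[4,12],[5,0],[33,20],[41,0]]
[[4,12],[17,0],[33,20],[41,0]]
[[4,12],[17,17],[21,0],[33,20],[41,0]]
[[4,12],[17,17],[21,0],[27,15],[33,20],[41,0]]
[[3,3],[4,12],[17,17],[21,0],[27,15],[33,20],[41,0]]
[[3,3],[4,12],[17,17],[21,0],[27,15],[32,17],[33,20],[41,0]]
[[3,3],[4,12],[17,17],[21,0],[27,15],[32,17],[33,20],[41,0]]
[[3,3],[4,12],[17,17],[21,0],[27,15],[32,17],[33,20],[41,0]]
[[3,3],[4,12],[17,17],[20,20],[27,15],[32,17],[33,20],[41,0]]
[[3,3],[4,12],[17,17],[20,20],[27,15],[32,17],[33,20],[41,0]]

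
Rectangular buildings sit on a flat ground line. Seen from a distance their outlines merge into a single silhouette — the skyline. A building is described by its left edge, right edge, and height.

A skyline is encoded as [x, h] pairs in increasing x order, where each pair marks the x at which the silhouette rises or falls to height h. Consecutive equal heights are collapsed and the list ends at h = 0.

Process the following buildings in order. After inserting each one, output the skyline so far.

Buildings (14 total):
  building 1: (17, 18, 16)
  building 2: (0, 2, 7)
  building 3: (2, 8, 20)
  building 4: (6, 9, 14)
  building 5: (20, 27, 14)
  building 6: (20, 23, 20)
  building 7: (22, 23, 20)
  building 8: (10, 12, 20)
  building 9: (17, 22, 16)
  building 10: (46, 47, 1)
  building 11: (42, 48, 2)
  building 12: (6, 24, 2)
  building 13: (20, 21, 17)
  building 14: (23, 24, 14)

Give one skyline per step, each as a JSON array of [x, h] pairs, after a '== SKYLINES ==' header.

== SKYLINES ==
[[17,16],[18,0]]
[[0,7],[2,0],[17,16],[18,0]]
[[0,7],[2,20],[8,0],[17,16],[18,0]]
[[0,7],[2,20],[8,14],[9,0],[17,16],[18,0]]
[[0,7],[2,20],[8,14],[9,0],[17,16],[18,0],[20,14],[27,0]]
[[0,7],[2,20],[8,14],[9,0],[17,16],[18,0],[20,20],[23,14],[27,0]]
[[0,7],[2,20],[8,14],[9,0],[17,16],[18,0],[20,20],[23,14],[27,0]]
[[0,7],[2,20],[8,14],[9,0],[10,20],[12,0],[17,16],[18,0],[20,20],[23,14],[27,0]]
[[0,7],[2,20],[8,14],[9,0],[10,20],[12,0],[17,16],[20,20],[23,14],[27,0]]
[[0,7],[2,20],[8,14],[9,0],[10,20],[12,0],[17,16],[20,20],[23,14],[27,0],[46,1],[47,0]]
[[0,7],[2,20],[8,14],[9,0],[10,20],[12,0],[17,16],[20,20],[23,14],[27,0],[42,2],[48,0]]
[[0,7],[2,20],[8,14],[9,2],[10,20],[12,2],[17,16],[20,20],[23,14],[27,0],[42,2],[48,0]]
[[0,7],[2,20],[8,14],[9,2],[10,20],[12,2],[17,16],[20,20],[23,14],[27,0],[42,2],[48,0]]
[[0,7],[2,20],[8,14],[9,2],[10,20],[12,2],[17,16],[20,20],[23,14],[27,0],[42,2],[48,0]]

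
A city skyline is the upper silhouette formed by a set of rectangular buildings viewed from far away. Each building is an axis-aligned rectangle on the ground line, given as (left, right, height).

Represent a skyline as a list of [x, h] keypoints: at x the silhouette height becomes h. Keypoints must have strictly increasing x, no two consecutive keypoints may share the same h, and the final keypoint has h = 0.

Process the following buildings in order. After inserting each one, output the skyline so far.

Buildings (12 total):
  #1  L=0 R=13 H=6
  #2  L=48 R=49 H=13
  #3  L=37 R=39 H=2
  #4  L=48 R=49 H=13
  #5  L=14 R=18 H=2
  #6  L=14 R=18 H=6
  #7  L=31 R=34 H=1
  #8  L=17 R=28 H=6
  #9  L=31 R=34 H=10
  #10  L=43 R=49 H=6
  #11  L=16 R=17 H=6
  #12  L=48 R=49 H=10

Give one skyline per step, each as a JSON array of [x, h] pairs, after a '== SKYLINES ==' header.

== SKYLINES ==
[[0,6],[13,0]]
[[0,6],[13,0],[48,13],[49,0]]
[[0,6],[13,0],[37,2],[39,0],[48,13],[49,0]]
[[0,6],[13,0],[37,2],[39,0],[48,13],[49,0]]
[[0,6],[13,0],[14,2],[18,0],[37,2],[39,0],[48,13],[49,0]]
[[0,6],[13,0],[14,6],[18,0],[37,2],[39,0],[48,13],[49,0]]
[[0,6],[13,0],[14,6],[18,0],[31,1],[34,0],[37,2],[39,0],[48,13],[49,0]]
[[0,6],[13,0],[14,6],[28,0],[31,1],[34,0],[37,2],[39,0],[48,13],[49,0]]
[[0,6],[13,0],[14,6],[28,0],[31,10],[34,0],[37,2],[39,0],[48,13],[49,0]]
[[0,6],[13,0],[14,6],[28,0],[31,10],[34,0],[37,2],[39,0],[43,6],[48,13],[49,0]]
[[0,6],[13,0],[14,6],[28,0],[31,10],[34,0],[37,2],[39,0],[43,6],[48,13],[49,0]]
[[0,6],[13,0],[14,6],[28,0],[31,10],[34,0],[37,2],[39,0],[43,6],[48,13],[49,0]]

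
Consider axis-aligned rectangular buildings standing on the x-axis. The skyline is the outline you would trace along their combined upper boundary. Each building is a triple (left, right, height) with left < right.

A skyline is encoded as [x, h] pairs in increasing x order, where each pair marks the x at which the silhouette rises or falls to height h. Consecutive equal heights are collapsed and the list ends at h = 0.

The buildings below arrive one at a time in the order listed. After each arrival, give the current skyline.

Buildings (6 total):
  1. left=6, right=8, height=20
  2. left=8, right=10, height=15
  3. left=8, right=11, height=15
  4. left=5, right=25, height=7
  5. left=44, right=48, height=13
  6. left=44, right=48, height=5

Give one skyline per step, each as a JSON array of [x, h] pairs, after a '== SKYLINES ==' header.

== SKYLINES ==
[[6,20],[8,0]]
[[6,20],[8,15],[10,0]]
[[6,20],[8,15],[11,0]]
[[5,7],[6,20],[8,15],[11,7],[25,0]]
[[5,7],[6,20],[8,15],[11,7],[25,0],[44,13],[48,0]]
[[5,7],[6,20],[8,15],[11,7],[25,0],[44,13],[48,0]]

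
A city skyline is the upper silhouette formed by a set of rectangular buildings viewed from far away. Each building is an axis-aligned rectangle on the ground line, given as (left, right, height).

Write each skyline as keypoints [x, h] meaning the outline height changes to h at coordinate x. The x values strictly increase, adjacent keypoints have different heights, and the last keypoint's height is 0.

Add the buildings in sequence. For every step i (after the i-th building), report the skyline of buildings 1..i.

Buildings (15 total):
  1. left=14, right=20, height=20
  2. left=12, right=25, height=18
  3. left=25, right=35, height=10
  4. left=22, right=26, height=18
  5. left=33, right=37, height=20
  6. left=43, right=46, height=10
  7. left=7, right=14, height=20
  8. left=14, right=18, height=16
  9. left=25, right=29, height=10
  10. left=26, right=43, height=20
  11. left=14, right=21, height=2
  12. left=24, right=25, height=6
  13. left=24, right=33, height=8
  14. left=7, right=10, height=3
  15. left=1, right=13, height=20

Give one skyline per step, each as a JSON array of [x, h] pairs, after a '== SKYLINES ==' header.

== SKYLINES ==
[[14,20],[20,0]]
[[12,18],[14,20],[20,18],[25,0]]
[[12,18],[14,20],[20,18],[25,10],[35,0]]
[[12,18],[14,20],[20,18],[26,10],[35,0]]
[[12,18],[14,20],[20,18],[26,10],[33,20],[37,0]]
[[12,18],[14,20],[20,18],[26,10],[33,20],[37,0],[43,10],[46,0]]
[[7,20],[20,18],[26,10],[33,20],[37,0],[43,10],[46,0]]
[[7,20],[20,18],[26,10],[33,20],[37,0],[43,10],[46,0]]
[[7,20],[20,18],[26,10],[33,20],[37,0],[43,10],[46,0]]
[[7,20],[20,18],[26,20],[43,10],[46,0]]
[[7,20],[20,18],[26,20],[43,10],[46,0]]
[[7,20],[20,18],[26,20],[43,10],[46,0]]
[[7,20],[20,18],[26,20],[43,10],[46,0]]
[[7,20],[20,18],[26,20],[43,10],[46,0]]
[[1,20],[20,18],[26,20],[43,10],[46,0]]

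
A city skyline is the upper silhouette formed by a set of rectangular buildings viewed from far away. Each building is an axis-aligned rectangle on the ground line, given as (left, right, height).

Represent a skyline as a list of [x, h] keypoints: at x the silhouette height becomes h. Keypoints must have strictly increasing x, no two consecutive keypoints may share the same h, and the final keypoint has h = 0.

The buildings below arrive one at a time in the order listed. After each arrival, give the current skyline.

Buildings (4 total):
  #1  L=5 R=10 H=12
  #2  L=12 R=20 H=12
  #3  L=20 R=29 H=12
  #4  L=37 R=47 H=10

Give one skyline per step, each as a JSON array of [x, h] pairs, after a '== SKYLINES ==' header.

== SKYLINES ==
[[5,12],[10,0]]
[[5,12],[10,0],[12,12],[20,0]]
[[5,12],[10,0],[12,12],[29,0]]
[[5,12],[10,0],[12,12],[29,0],[37,10],[47,0]]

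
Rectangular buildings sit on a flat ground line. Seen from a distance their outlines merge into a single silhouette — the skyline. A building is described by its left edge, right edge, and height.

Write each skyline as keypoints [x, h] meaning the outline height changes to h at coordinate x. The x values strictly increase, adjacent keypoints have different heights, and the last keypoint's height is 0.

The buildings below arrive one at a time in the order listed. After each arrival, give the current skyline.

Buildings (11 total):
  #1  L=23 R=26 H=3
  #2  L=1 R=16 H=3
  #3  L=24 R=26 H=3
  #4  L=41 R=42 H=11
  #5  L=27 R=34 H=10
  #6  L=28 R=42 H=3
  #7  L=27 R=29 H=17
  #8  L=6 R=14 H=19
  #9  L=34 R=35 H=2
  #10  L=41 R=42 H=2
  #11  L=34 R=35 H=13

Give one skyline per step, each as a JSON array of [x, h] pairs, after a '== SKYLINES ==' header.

== SKYLINES ==
[[23,3],[26,0]]
[[1,3],[16,0],[23,3],[26,0]]
[[1,3],[16,0],[23,3],[26,0]]
[[1,3],[16,0],[23,3],[26,0],[41,11],[42,0]]
[[1,3],[16,0],[23,3],[26,0],[27,10],[34,0],[41,11],[42,0]]
[[1,3],[16,0],[23,3],[26,0],[27,10],[34,3],[41,11],[42,0]]
[[1,3],[16,0],[23,3],[26,0],[27,17],[29,10],[34,3],[41,11],[42,0]]
[[1,3],[6,19],[14,3],[16,0],[23,3],[26,0],[27,17],[29,10],[34,3],[41,11],[42,0]]
[[1,3],[6,19],[14,3],[16,0],[23,3],[26,0],[27,17],[29,10],[34,3],[41,11],[42,0]]
[[1,3],[6,19],[14,3],[16,0],[23,3],[26,0],[27,17],[29,10],[34,3],[41,11],[42,0]]
[[1,3],[6,19],[14,3],[16,0],[23,3],[26,0],[27,17],[29,10],[34,13],[35,3],[41,11],[42,0]]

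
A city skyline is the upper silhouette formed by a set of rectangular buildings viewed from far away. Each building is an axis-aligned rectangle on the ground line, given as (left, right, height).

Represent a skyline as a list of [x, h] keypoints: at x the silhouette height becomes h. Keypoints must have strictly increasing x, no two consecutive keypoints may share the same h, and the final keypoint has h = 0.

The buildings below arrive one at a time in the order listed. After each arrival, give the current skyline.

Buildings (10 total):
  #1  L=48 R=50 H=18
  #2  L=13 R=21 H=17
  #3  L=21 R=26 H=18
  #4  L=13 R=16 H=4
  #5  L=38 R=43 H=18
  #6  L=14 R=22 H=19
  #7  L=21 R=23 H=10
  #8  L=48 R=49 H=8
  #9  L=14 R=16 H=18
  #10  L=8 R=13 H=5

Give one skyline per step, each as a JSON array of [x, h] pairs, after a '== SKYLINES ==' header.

== SKYLINES ==
[[48,18],[50,0]]
[[13,17],[21,0],[48,18],[50,0]]
[[13,17],[21,18],[26,0],[48,18],[50,0]]
[[13,17],[21,18],[26,0],[48,18],[50,0]]
[[13,17],[21,18],[26,0],[38,18],[43,0],[48,18],[50,0]]
[[13,17],[14,19],[22,18],[26,0],[38,18],[43,0],[48,18],[50,0]]
[[13,17],[14,19],[22,18],[26,0],[38,18],[43,0],[48,18],[50,0]]
[[13,17],[14,19],[22,18],[26,0],[38,18],[43,0],[48,18],[50,0]]
[[13,17],[14,19],[22,18],[26,0],[38,18],[43,0],[48,18],[50,0]]
[[8,5],[13,17],[14,19],[22,18],[26,0],[38,18],[43,0],[48,18],[50,0]]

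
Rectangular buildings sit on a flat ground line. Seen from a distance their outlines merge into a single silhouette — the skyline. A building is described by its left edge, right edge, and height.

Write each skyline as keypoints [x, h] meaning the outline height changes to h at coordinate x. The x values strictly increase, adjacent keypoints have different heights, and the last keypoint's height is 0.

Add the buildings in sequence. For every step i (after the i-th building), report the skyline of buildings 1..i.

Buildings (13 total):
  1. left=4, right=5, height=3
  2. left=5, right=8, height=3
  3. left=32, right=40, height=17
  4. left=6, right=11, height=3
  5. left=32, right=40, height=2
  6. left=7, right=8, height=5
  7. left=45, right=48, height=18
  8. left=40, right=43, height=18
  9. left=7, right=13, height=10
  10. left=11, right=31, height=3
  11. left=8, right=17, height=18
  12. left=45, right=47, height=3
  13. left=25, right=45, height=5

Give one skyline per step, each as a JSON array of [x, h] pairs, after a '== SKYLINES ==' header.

== SKYLINES ==
[[4,3],[5,0]]
[[4,3],[8,0]]
[[4,3],[8,0],[32,17],[40,0]]
[[4,3],[11,0],[32,17],[40,0]]
[[4,3],[11,0],[32,17],[40,0]]
[[4,3],[7,5],[8,3],[11,0],[32,17],[40,0]]
[[4,3],[7,5],[8,3],[11,0],[32,17],[40,0],[45,18],[48,0]]
[[4,3],[7,5],[8,3],[11,0],[32,17],[40,18],[43,0],[45,18],[48,0]]
[[4,3],[7,10],[13,0],[32,17],[40,18],[43,0],[45,18],[48,0]]
[[4,3],[7,10],[13,3],[31,0],[32,17],[40,18],[43,0],[45,18],[48,0]]
[[4,3],[7,10],[8,18],[17,3],[31,0],[32,17],[40,18],[43,0],[45,18],[48,0]]
[[4,3],[7,10],[8,18],[17,3],[31,0],[32,17],[40,18],[43,0],[45,18],[48,0]]
[[4,3],[7,10],[8,18],[17,3],[25,5],[32,17],[40,18],[43,5],[45,18],[48,0]]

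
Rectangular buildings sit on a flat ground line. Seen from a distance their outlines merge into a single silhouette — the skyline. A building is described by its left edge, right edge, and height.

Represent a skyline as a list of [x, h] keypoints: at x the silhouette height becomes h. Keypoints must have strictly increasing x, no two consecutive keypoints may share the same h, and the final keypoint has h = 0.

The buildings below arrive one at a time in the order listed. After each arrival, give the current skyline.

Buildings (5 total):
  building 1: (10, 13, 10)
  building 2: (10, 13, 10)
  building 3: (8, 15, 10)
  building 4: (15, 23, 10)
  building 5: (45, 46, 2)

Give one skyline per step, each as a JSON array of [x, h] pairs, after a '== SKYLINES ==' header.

== SKYLINES ==
[[10,10],[13,0]]
[[10,10],[13,0]]
[[8,10],[15,0]]
[[8,10],[23,0]]
[[8,10],[23,0],[45,2],[46,0]]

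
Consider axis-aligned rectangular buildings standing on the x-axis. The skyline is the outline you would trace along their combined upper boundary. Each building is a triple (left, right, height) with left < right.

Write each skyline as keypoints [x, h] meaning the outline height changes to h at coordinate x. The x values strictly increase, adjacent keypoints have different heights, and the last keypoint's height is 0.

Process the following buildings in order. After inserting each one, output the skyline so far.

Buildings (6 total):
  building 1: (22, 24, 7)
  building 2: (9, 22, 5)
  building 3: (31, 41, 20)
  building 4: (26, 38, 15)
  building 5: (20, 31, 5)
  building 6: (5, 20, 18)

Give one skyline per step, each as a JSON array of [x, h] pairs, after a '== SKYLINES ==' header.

== SKYLINES ==
[[22,7],[24,0]]
[[9,5],[22,7],[24,0]]
[[9,5],[22,7],[24,0],[31,20],[41,0]]
[[9,5],[22,7],[24,0],[26,15],[31,20],[41,0]]
[[9,5],[22,7],[24,5],[26,15],[31,20],[41,0]]
[[5,18],[20,5],[22,7],[24,5],[26,15],[31,20],[41,0]]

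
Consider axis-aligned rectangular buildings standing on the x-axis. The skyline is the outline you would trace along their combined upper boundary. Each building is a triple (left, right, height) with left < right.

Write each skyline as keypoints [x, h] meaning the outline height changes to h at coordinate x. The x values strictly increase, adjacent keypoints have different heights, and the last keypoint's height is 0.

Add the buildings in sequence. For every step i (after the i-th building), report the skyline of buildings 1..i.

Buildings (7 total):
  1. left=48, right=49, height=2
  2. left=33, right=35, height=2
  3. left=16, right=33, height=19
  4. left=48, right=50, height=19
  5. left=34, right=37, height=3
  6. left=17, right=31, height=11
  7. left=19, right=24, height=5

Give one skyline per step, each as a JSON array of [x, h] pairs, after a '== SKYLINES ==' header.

== SKYLINES ==
[[48,2],[49,0]]
[[33,2],[35,0],[48,2],[49,0]]
[[16,19],[33,2],[35,0],[48,2],[49,0]]
[[16,19],[33,2],[35,0],[48,19],[50,0]]
[[16,19],[33,2],[34,3],[37,0],[48,19],[50,0]]
[[16,19],[33,2],[34,3],[37,0],[48,19],[50,0]]
[[16,19],[33,2],[34,3],[37,0],[48,19],[50,0]]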